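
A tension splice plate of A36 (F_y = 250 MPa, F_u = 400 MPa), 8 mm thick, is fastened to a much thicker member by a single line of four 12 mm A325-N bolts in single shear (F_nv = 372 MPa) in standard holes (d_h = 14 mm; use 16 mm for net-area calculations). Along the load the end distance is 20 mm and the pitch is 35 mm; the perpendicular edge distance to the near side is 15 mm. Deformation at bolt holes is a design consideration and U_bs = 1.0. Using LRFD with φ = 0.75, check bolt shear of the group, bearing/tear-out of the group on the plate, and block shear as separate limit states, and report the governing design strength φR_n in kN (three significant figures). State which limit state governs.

116 kN (block shear governs)

Bolt shear: A_b = π·12²/4 = 113.1 mm²; R_n = 372 × 113.1 × 4 × 1 / 1000 = 168.3 kN → 0.75 × 168.3 = 126 kN.
Bearing: edge l_c = 13, r_n = 49.92 kN; interior l_c = 21, r_n = 80.64 kN; R_n = 49.92 + 3·80.64 = 291.8 kN → 219 kN.
Block shear: A_gv = 1000, A_nv = 552, A_nt = 56 mm²; R_n = min(0.6F_uA_nv, 0.6F_yA_gv) + U_bs·F_u·A_nt = 154.9 kN → 116 kN.
Block shear governs: 116 kN.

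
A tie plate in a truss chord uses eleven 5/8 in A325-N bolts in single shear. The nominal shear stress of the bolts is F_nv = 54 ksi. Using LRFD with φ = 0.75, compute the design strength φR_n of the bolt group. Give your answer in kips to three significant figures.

137 kips

A_b = π × 0.625² / 4 = 0.3068 in².
R_n = F_nv · A_b · n · n_s = 54 × 0.3068 × 11 × 1 = 182.2 kips.
Design strength φR_n = 0.75 × 182.2 = 137 kips.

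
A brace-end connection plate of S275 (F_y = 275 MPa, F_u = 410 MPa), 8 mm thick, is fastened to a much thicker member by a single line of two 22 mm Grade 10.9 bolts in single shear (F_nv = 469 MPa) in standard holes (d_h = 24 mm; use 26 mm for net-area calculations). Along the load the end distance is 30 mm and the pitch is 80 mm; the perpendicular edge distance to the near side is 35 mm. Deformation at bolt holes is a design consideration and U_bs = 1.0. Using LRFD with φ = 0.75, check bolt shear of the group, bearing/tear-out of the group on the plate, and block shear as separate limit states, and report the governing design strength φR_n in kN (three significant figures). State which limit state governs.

Bolt shear: A_b = π·22²/4 = 380.1 mm²; R_n = 469 × 380.1 × 2 × 1 / 1000 = 356.6 kN → 0.75 × 356.6 = 267 kN.
Bearing: edge l_c = 18, r_n = 70.85 kN; interior l_c = 56, r_n = 173.2 kN; R_n = 70.85 + 1·173.2 = 244 kN → 183 kN.
Block shear: A_gv = 880, A_nv = 568, A_nt = 176 mm²; R_n = min(0.6F_uA_nv, 0.6F_yA_gv) + U_bs·F_u·A_nt = 211.9 kN → 159 kN.
Block shear governs: 159 kN.

159 kN (block shear governs)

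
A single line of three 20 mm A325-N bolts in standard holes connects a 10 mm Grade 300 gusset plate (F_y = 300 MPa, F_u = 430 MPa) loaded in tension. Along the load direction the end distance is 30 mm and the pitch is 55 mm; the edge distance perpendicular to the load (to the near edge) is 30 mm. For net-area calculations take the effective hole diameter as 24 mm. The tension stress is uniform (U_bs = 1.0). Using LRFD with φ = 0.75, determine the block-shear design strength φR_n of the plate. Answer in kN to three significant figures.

Shear plane L_v = 30 + 2·55 = 140 mm; A_gv = 140 × 10 = 1400 mm².
A_nv = (140 − 2.5·24) × 10 = 800 mm².
A_nt = (30 − 0.5·24) × 10 = 180 mm².
0.6 F_u A_nv = 206.4 kN; 0.6 F_y A_gv = 252 kN → shear rupture governs the shear term.
R_n = 206.4 + 1.0 × 430 × 180 / 1000 = 283.8 kN.
Design strength φR_n = 0.75 × 283.8 = 213 kN.

213 kN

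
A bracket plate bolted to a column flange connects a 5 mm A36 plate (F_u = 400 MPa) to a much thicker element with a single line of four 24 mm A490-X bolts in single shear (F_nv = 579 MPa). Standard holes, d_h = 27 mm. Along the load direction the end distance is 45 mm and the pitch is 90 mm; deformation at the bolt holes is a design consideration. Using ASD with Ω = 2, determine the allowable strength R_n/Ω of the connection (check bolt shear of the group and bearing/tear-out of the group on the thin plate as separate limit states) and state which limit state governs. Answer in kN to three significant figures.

Bolt shear: A_b = π·24²/4 = 452.4 mm²; R_n = 579 × 452.4 × 4 × 1 / 1000 = 1048 kN → 1048 / 2 = 524 kN.
Bearing (1.2 l_c t F_u ≤ 2.4 d t F_u): upper limit = 2.4·24·5·400 / 1000 = 115.2 kN.
  Edge l_c = 45 − 27/2 = 31.5 → r_n = 75.6 kN; interior l_c = 90 − 27 = 63 → r_n = 115.2 kN.
  R_n,bearing = 1·75.6 + 3·115.2 = 421.2 kN → 421.2 / 2 = 211 kN.
Bearing governs: 211 kN.

211 kN (bearing governs)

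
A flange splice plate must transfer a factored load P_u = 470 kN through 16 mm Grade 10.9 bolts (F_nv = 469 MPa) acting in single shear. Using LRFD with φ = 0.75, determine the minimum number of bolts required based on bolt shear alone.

7 bolts

A_b = π·16²/4 = 201.1 mm².
Per-bolt design strength φR_n = 0.75 × 469 × 201.1 × 1 / 1000 = 70.72 kN.
n ≥ 470 / 70.72 = 6.646 → use 7 bolts.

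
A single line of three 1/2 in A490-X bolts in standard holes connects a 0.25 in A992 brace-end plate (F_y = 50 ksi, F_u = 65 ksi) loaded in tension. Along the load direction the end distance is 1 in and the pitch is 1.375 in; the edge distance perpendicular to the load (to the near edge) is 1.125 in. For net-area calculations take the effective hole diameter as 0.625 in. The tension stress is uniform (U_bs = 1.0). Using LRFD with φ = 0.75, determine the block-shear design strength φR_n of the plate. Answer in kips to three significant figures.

25.9 kips

Shear plane L_v = 1 + 2·1.375 = 3.75 in; A_gv = 3.75 × 0.25 = 0.9375 in².
A_nv = (3.75 − 2.5·0.625) × 0.25 = 0.5469 in².
A_nt = (1.125 − 0.5·0.625) × 0.25 = 0.2031 in².
0.6 F_u A_nv = 21.33 kips; 0.6 F_y A_gv = 28.12 kips → shear rupture governs the shear term.
R_n = 21.33 + 1.0 × 65 × 0.2031 = 34.53 kips.
Design strength φR_n = 0.75 × 34.53 = 25.9 kips.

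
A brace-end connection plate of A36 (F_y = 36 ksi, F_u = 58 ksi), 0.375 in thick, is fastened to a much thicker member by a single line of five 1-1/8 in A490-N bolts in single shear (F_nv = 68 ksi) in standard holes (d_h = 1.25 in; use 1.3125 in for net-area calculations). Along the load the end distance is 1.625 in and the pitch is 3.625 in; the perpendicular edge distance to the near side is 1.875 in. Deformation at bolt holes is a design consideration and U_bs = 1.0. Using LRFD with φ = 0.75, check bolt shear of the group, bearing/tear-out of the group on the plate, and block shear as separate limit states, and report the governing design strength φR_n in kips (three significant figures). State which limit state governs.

118 kips (block shear governs)

Bolt shear: A_b = π·1.125²/4 = 0.994 in²; R_n = 68 × 0.994 × 5 × 1 = 338 kips → 0.75 × 338 = 253 kips.
Bearing: edge l_c = 1, r_n = 26.1 kips; interior l_c = 2.375, r_n = 58.72 kips; R_n = 26.1 + 4·58.72 = 261 kips → 196 kips.
Block shear: A_gv = 6.047, A_nv = 3.832, A_nt = 0.457 in²; R_n = min(0.6F_uA_nv, 0.6F_yA_gv) + U_bs·F_u·A_nt = 157.1 kips → 118 kips.
Block shear governs: 118 kips.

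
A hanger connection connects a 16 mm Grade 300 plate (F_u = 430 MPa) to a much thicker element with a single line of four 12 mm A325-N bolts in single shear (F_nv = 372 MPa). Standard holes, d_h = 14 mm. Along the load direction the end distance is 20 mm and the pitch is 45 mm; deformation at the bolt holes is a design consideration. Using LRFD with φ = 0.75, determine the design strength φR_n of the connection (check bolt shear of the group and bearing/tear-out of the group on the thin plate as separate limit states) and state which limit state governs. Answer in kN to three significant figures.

126 kN (bolt shear governs)

Bolt shear: A_b = π·12²/4 = 113.1 mm²; R_n = 372 × 113.1 × 4 × 1 / 1000 = 168.3 kN → 0.75 × 168.3 = 126 kN.
Bearing (1.2 l_c t F_u ≤ 2.4 d t F_u): upper limit = 2.4·12·16·430 / 1000 = 198.1 kN.
  Edge l_c = 20 − 14/2 = 13 → r_n = 107.3 kN; interior l_c = 45 − 14 = 31 → r_n = 198.1 kN.
  R_n,bearing = 1·107.3 + 3·198.1 = 701.8 kN → 0.75 × 701.8 = 526 kN.
Bolt shear governs: 126 kN.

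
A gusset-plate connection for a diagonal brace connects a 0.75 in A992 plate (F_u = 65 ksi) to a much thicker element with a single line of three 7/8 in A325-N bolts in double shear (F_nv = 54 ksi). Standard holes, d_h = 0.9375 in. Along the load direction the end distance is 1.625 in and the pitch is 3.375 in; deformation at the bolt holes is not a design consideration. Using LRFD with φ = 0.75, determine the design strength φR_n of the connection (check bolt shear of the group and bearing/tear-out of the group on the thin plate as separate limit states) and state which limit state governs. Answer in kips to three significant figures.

146 kips (bolt shear governs)

Bolt shear: A_b = π·0.875²/4 = 0.6013 in²; R_n = 54 × 0.6013 × 3 × 2 = 194.8 kips → 0.75 × 194.8 = 146 kips.
Bearing (1.5 l_c t F_u ≤ 3.0 d t F_u): upper limit = 3.0·0.875·0.75·65 = 128 kips.
  Edge l_c = 1.625 − 0.9375/2 = 1.156 → r_n = 84.55 kips; interior l_c = 3.375 − 0.9375 = 2.438 → r_n = 128 kips.
  R_n,bearing = 1·84.55 + 2·128 = 340.5 kips → 0.75 × 340.5 = 255 kips.
Bolt shear governs: 146 kips.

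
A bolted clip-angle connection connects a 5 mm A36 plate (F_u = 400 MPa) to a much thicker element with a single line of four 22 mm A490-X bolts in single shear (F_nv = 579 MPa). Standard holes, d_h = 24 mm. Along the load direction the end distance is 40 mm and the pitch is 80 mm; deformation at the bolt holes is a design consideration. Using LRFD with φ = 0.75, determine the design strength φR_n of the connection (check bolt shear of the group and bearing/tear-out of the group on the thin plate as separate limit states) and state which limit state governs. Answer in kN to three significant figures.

288 kN (bearing governs)

Bolt shear: A_b = π·22²/4 = 380.1 mm²; R_n = 579 × 380.1 × 4 × 1 / 1000 = 880.4 kN → 0.75 × 880.4 = 660 kN.
Bearing (1.2 l_c t F_u ≤ 2.4 d t F_u): upper limit = 2.4·22·5·400 / 1000 = 105.6 kN.
  Edge l_c = 40 − 24/2 = 28 → r_n = 67.2 kN; interior l_c = 80 − 24 = 56 → r_n = 105.6 kN.
  R_n,bearing = 1·67.2 + 3·105.6 = 384 kN → 0.75 × 384 = 288 kN.
Bearing governs: 288 kN.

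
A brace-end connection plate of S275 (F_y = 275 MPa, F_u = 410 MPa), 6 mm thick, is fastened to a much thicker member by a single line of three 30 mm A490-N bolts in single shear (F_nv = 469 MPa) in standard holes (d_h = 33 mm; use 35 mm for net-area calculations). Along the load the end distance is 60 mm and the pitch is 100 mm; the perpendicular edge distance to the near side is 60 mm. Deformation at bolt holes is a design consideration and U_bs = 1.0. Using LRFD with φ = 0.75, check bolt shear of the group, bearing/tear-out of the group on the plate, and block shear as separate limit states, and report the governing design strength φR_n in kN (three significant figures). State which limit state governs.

Bolt shear: A_b = π·30²/4 = 706.9 mm²; R_n = 469 × 706.9 × 3 × 1 / 1000 = 994.5 kN → 0.75 × 994.5 = 746 kN.
Bearing: edge l_c = 43.5, r_n = 128.4 kN; interior l_c = 67, r_n = 177.1 kN; R_n = 128.4 + 2·177.1 = 482.7 kN → 362 kN.
Block shear: A_gv = 1560, A_nv = 1035, A_nt = 255 mm²; R_n = min(0.6F_uA_nv, 0.6F_yA_gv) + U_bs·F_u·A_nt = 359.2 kN → 269 kN.
Block shear governs: 269 kN.

269 kN (block shear governs)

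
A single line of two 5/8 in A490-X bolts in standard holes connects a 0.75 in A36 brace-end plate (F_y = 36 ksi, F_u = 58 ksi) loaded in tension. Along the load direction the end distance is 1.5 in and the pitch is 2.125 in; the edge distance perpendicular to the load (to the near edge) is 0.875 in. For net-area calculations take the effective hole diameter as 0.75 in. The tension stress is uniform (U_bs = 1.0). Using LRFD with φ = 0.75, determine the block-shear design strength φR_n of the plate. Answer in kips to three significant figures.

60.4 kips

Shear plane L_v = 1.5 + 1·2.125 = 3.625 in; A_gv = 3.625 × 0.75 = 2.719 in².
A_nv = (3.625 − 1.5·0.75) × 0.75 = 1.875 in².
A_nt = (0.875 − 0.5·0.75) × 0.75 = 0.375 in².
0.6 F_u A_nv = 65.25 kips; 0.6 F_y A_gv = 58.72 kips → shear yielding governs the shear term.
R_n = 58.72 + 1.0 × 58 × 0.375 = 80.47 kips.
Design strength φR_n = 0.75 × 80.47 = 60.4 kips.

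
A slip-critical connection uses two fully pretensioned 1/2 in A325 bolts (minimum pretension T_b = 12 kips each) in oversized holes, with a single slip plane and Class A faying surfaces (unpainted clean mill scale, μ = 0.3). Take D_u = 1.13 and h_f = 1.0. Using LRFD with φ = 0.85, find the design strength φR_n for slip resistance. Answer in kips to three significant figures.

R_n = μ · D_u · h_f · T_b · n_s · n_b = 0.3 × 1.13 × 1.0 × 12 × 1 × 2 = 8.136 kips.
Design strength φR_n = 0.85 × 8.136 = 6.92 kips.

6.92 kips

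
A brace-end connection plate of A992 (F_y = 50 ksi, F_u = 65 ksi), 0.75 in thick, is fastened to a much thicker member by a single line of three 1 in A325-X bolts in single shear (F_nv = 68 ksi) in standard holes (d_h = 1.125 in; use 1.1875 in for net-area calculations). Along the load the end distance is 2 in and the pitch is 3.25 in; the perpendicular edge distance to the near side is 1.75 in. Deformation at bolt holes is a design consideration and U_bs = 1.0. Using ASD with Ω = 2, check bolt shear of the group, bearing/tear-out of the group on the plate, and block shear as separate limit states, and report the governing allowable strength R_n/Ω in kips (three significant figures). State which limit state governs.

Bolt shear: A_b = π·1²/4 = 0.7854 in²; R_n = 68 × 0.7854 × 3 × 1 = 160.2 kips → 160.2 / 2 = 80.1 kips.
Bearing: edge l_c = 1.438, r_n = 84.09 kips; interior l_c = 2.125, r_n = 117 kips; R_n = 84.09 + 2·117 = 318.1 kips → 159 kips.
Block shear: A_gv = 6.375, A_nv = 4.148, A_nt = 0.8672 in²; R_n = min(0.6F_uA_nv, 0.6F_yA_gv) + U_bs·F_u·A_nt = 218.2 kips → 109 kips.
Bolt shear governs: 80.1 kips.

80.1 kips (bolt shear governs)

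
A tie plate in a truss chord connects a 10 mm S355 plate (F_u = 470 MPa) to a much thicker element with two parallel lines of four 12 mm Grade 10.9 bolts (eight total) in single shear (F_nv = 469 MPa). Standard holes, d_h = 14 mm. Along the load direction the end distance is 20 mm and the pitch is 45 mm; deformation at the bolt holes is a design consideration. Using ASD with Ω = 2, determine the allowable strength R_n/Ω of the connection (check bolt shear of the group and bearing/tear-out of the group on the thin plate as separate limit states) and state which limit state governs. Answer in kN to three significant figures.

Bolt shear: A_b = π·12²/4 = 113.1 mm²; R_n = 469 × 113.1 × 8 × 1 / 1000 = 424.3 kN → 424.3 / 2 = 212 kN.
Bearing (1.2 l_c t F_u ≤ 2.4 d t F_u): upper limit = 2.4·12·10·470 / 1000 = 135.4 kN.
  Edge l_c = 20 − 14/2 = 13 → r_n = 73.32 kN; interior l_c = 45 − 14 = 31 → r_n = 135.4 kN.
  R_n,bearing = 2·73.32 + 6·135.4 = 958.8 kN → 958.8 / 2 = 479 kN.
Bolt shear governs: 212 kN.

212 kN (bolt shear governs)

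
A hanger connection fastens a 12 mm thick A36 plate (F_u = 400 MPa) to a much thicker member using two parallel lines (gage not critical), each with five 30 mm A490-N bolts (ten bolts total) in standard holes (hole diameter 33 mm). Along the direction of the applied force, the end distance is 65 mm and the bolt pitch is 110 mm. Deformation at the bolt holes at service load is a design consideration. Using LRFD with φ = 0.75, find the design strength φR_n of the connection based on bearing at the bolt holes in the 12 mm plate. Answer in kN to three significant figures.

2490 kN

Per bolt r_n = 1.2 l_c t F_u ≤ 2.4 d t F_u; upper limit = 2.4 × 30 × 12 × 400 / 1000 = 345.6 kN.
Edge bolt: l_c = 65 − 33/2 = 48.5 mm → 1.2 × 48.5 × 12 × 400 / 1000 = 279.4 → r_n = 279.4 kN.
Interior bolts: l_c = 110 − 33 = 77 mm → 1.2 × 77 × 12 × 400 / 1000 = 443.5 → r_n = 345.6 kN.
R_n = 2 × 279.4 + 8 × 345.6 = 3324 kN.
Design strength φR_n = 0.75 × 3324 = 2490 kN.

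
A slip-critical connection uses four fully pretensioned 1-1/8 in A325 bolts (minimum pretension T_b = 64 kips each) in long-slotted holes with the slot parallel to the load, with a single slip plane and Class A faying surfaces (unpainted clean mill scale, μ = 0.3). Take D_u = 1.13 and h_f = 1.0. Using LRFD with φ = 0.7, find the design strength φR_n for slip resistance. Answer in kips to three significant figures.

R_n = μ · D_u · h_f · T_b · n_s · n_b = 0.3 × 1.13 × 1.0 × 64 × 1 × 4 = 86.78 kips.
Design strength φR_n = 0.7 × 86.78 = 60.7 kips.

60.7 kips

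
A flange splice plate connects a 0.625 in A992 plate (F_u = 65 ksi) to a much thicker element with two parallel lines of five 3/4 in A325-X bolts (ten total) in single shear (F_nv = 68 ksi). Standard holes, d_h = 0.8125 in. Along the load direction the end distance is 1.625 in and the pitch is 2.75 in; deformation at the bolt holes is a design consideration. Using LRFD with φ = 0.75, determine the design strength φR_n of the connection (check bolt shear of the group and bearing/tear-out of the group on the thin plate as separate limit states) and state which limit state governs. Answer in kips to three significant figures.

225 kips (bolt shear governs)

Bolt shear: A_b = π·0.75²/4 = 0.4418 in²; R_n = 68 × 0.4418 × 10 × 1 = 300.4 kips → 0.75 × 300.4 = 225 kips.
Bearing (1.2 l_c t F_u ≤ 2.4 d t F_u): upper limit = 2.4·0.75·0.625·65 = 73.12 kips.
  Edge l_c = 1.625 − 0.8125/2 = 1.219 → r_n = 59.41 kips; interior l_c = 2.75 − 0.8125 = 1.938 → r_n = 73.12 kips.
  R_n,bearing = 2·59.41 + 8·73.12 = 703.8 kips → 0.75 × 703.8 = 528 kips.
Bolt shear governs: 225 kips.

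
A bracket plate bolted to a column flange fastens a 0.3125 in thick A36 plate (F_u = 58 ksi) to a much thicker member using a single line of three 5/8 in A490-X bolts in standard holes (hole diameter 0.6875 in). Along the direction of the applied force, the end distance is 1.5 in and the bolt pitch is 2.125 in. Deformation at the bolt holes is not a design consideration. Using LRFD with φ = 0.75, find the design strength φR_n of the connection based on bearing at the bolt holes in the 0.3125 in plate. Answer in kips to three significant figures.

Per bolt r_n = 1.5 l_c t F_u ≤ 3.0 d t F_u; upper limit = 3.0 × 0.625 × 0.3125 × 58 = 33.98 kips.
Edge bolt: l_c = 1.5 − 0.6875/2 = 1.156 in → 1.5 × 1.156 × 0.3125 × 58 = 31.44 → r_n = 31.44 kips.
Interior bolts: l_c = 2.125 − 0.6875 = 1.438 in → 1.5 × 1.438 × 0.3125 × 58 = 39.08 → r_n = 33.98 kips.
R_n = 1 × 31.44 + 2 × 33.98 = 99.4 kips.
Design strength φR_n = 0.75 × 99.4 = 74.6 kips.

74.6 kips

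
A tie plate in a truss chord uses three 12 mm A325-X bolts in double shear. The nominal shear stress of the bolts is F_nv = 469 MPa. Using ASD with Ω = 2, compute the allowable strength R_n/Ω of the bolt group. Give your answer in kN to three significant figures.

A_b = π × 12² / 4 = 113.1 mm².
R_n = F_nv · A_b · n · n_s = 469 × 113.1 × 3 × 2 / 1000 = 318.3 kN.
Allowable strength R_n/Ω = 318.3 / 2 = 159 kN.

159 kN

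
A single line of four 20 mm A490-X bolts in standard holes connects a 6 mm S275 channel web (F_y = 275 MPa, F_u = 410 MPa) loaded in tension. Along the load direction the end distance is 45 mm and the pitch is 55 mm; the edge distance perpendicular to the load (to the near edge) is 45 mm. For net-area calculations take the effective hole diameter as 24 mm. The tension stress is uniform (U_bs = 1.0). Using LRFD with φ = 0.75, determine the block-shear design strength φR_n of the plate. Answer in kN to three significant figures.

200 kN

Shear plane L_v = 45 + 3·55 = 210 mm; A_gv = 210 × 6 = 1260 mm².
A_nv = (210 − 3.5·24) × 6 = 756 mm².
A_nt = (45 − 0.5·24) × 6 = 198 mm².
0.6 F_u A_nv = 186 kN; 0.6 F_y A_gv = 207.9 kN → shear rupture governs the shear term.
R_n = 186 + 1.0 × 410 × 198 / 1000 = 267.2 kN.
Design strength φR_n = 0.75 × 267.2 = 200 kN.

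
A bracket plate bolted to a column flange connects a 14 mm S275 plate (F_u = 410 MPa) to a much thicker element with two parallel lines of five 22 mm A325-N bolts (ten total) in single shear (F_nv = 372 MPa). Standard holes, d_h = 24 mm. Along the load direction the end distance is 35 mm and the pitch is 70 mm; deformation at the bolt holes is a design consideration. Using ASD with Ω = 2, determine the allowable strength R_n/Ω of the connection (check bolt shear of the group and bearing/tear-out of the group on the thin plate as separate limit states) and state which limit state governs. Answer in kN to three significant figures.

707 kN (bolt shear governs)

Bolt shear: A_b = π·22²/4 = 380.1 mm²; R_n = 372 × 380.1 × 10 × 1 / 1000 = 1414 kN → 1414 / 2 = 707 kN.
Bearing (1.2 l_c t F_u ≤ 2.4 d t F_u): upper limit = 2.4·22·14·410 / 1000 = 303.1 kN.
  Edge l_c = 35 − 24/2 = 23 → r_n = 158.4 kN; interior l_c = 70 − 24 = 46 → r_n = 303.1 kN.
  R_n,bearing = 2·158.4 + 8·303.1 = 2741 kN → 2741 / 2 = 1370 kN.
Bolt shear governs: 707 kN.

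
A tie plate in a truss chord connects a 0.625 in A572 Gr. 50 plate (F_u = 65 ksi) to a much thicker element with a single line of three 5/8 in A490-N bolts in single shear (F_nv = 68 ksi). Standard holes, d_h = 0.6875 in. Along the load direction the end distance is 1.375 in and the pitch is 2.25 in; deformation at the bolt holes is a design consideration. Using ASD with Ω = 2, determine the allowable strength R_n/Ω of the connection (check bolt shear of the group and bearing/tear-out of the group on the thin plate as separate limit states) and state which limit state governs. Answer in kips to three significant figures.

31.3 kips (bolt shear governs)

Bolt shear: A_b = π·0.625²/4 = 0.3068 in²; R_n = 68 × 0.3068 × 3 × 1 = 62.59 kips → 62.59 / 2 = 31.3 kips.
Bearing (1.2 l_c t F_u ≤ 2.4 d t F_u): upper limit = 2.4·0.625·0.625·65 = 60.94 kips.
  Edge l_c = 1.375 − 0.6875/2 = 1.031 → r_n = 50.27 kips; interior l_c = 2.25 − 0.6875 = 1.562 → r_n = 60.94 kips.
  R_n,bearing = 1·50.27 + 2·60.94 = 172.1 kips → 172.1 / 2 = 86.1 kips.
Bolt shear governs: 31.3 kips.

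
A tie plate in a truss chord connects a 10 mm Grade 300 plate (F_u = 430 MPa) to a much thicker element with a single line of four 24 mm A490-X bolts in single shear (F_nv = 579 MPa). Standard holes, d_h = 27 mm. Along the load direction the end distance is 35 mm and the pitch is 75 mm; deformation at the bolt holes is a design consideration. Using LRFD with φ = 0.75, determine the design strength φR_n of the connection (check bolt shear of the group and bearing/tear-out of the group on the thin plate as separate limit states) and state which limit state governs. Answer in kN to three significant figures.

640 kN (bearing governs)

Bolt shear: A_b = π·24²/4 = 452.4 mm²; R_n = 579 × 452.4 × 4 × 1 / 1000 = 1048 kN → 0.75 × 1048 = 786 kN.
Bearing (1.2 l_c t F_u ≤ 2.4 d t F_u): upper limit = 2.4·24·10·430 / 1000 = 247.7 kN.
  Edge l_c = 35 − 27/2 = 21.5 → r_n = 110.9 kN; interior l_c = 75 − 27 = 48 → r_n = 247.7 kN.
  R_n,bearing = 1·110.9 + 3·247.7 = 854 kN → 0.75 × 854 = 640 kN.
Bearing governs: 640 kN.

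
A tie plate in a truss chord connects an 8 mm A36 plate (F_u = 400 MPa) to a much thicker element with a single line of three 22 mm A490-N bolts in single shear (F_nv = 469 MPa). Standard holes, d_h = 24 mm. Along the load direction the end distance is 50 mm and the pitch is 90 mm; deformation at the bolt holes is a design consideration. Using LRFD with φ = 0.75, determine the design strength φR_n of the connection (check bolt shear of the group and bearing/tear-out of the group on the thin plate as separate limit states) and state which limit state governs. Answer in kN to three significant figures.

Bolt shear: A_b = π·22²/4 = 380.1 mm²; R_n = 469 × 380.1 × 3 × 1 / 1000 = 534.8 kN → 0.75 × 534.8 = 401 kN.
Bearing (1.2 l_c t F_u ≤ 2.4 d t F_u): upper limit = 2.4·22·8·400 / 1000 = 169 kN.
  Edge l_c = 50 − 24/2 = 38 → r_n = 145.9 kN; interior l_c = 90 − 24 = 66 → r_n = 169 kN.
  R_n,bearing = 1·145.9 + 2·169 = 483.8 kN → 0.75 × 483.8 = 363 kN.
Bearing governs: 363 kN.

363 kN (bearing governs)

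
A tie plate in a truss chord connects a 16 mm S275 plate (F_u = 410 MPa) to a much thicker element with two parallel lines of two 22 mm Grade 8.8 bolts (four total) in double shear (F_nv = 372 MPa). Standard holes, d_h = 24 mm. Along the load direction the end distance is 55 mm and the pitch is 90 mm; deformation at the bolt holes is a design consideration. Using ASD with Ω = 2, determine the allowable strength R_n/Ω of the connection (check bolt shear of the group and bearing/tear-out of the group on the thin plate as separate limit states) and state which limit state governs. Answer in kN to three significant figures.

566 kN (bolt shear governs)

Bolt shear: A_b = π·22²/4 = 380.1 mm²; R_n = 372 × 380.1 × 4 × 2 / 1000 = 1131 kN → 1131 / 2 = 566 kN.
Bearing (1.2 l_c t F_u ≤ 2.4 d t F_u): upper limit = 2.4·22·16·410 / 1000 = 346.4 kN.
  Edge l_c = 55 − 24/2 = 43 → r_n = 338.5 kN; interior l_c = 90 − 24 = 66 → r_n = 346.4 kN.
  R_n,bearing = 2·338.5 + 2·346.4 = 1370 kN → 1370 / 2 = 685 kN.
Bolt shear governs: 566 kN.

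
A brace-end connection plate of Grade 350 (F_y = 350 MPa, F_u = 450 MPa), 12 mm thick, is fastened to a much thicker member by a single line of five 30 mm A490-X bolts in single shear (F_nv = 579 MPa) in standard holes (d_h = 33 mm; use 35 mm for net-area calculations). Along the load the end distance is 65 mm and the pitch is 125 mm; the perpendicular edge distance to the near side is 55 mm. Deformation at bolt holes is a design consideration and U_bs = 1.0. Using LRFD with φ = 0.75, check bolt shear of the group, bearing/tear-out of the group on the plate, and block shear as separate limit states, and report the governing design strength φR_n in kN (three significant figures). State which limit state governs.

Bolt shear: A_b = π·30²/4 = 706.9 mm²; R_n = 579 × 706.9 × 5 × 1 / 1000 = 2046 kN → 0.75 × 2046 = 1530 kN.
Bearing: edge l_c = 48.5, r_n = 314.3 kN; interior l_c = 92, r_n = 388.8 kN; R_n = 314.3 + 4·388.8 = 1869 kN → 1400 kN.
Block shear: A_gv = 6780, A_nv = 4890, A_nt = 450 mm²; R_n = min(0.6F_uA_nv, 0.6F_yA_gv) + U_bs·F_u·A_nt = 1523 kN → 1140 kN.
Block shear governs: 1140 kN.

1140 kN (block shear governs)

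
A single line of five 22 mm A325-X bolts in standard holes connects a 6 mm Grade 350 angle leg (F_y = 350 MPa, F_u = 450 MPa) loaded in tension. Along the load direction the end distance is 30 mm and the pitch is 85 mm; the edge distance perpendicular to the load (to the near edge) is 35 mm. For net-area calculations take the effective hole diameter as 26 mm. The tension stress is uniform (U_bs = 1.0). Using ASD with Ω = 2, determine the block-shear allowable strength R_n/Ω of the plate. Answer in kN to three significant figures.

235 kN

Shear plane L_v = 30 + 4·85 = 370 mm; A_gv = 370 × 6 = 2220 mm².
A_nv = (370 − 4.5·26) × 6 = 1518 mm².
A_nt = (35 − 0.5·26) × 6 = 132 mm².
0.6 F_u A_nv = 409.9 kN; 0.6 F_y A_gv = 466.2 kN → shear rupture governs the shear term.
R_n = 409.9 + 1.0 × 450 × 132 / 1000 = 469.3 kN.
Allowable strength R_n/Ω = 469.3 / 2 = 235 kN.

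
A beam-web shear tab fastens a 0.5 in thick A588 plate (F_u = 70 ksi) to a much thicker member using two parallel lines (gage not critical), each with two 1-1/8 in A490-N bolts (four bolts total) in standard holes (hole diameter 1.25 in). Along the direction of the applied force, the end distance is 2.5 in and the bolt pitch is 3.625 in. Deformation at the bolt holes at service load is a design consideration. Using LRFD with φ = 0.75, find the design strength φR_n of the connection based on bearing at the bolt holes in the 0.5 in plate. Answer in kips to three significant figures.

260 kips

Per bolt r_n = 1.2 l_c t F_u ≤ 2.4 d t F_u; upper limit = 2.4 × 1.125 × 0.5 × 70 = 94.5 kips.
Edge bolt: l_c = 2.5 − 1.25/2 = 1.875 in → 1.2 × 1.875 × 0.5 × 70 = 78.75 → r_n = 78.75 kips.
Interior bolts: l_c = 3.625 − 1.25 = 2.375 in → 1.2 × 2.375 × 0.5 × 70 = 99.75 → r_n = 94.5 kips.
R_n = 2 × 78.75 + 2 × 94.5 = 346.5 kips.
Design strength φR_n = 0.75 × 346.5 = 260 kips.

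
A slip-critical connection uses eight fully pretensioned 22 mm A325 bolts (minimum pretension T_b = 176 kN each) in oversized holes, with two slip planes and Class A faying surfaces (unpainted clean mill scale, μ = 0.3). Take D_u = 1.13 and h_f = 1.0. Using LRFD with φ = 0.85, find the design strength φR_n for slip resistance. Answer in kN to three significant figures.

R_n = μ · D_u · h_f · T_b · n_s · n_b = 0.3 × 1.13 × 1.0 × 176 × 2 × 8 = 954.6 kN.
Design strength φR_n = 0.85 × 954.6 = 811 kN.

811 kN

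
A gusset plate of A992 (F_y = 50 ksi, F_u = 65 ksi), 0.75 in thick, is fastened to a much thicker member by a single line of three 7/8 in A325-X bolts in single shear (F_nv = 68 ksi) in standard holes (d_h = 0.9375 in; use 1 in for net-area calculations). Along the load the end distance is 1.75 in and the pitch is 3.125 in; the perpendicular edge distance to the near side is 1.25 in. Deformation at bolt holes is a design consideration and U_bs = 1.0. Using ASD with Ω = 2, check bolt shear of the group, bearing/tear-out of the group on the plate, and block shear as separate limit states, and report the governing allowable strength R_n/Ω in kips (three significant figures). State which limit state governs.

61.3 kips (bolt shear governs)

Bolt shear: A_b = π·0.875²/4 = 0.6013 in²; R_n = 68 × 0.6013 × 3 × 1 = 122.7 kips → 122.7 / 2 = 61.3 kips.
Bearing: edge l_c = 1.281, r_n = 74.95 kips; interior l_c = 2.188, r_n = 102.4 kips; R_n = 74.95 + 2·102.4 = 279.7 kips → 140 kips.
Block shear: A_gv = 6, A_nv = 4.125, A_nt = 0.5625 in²; R_n = min(0.6F_uA_nv, 0.6F_yA_gv) + U_bs·F_u·A_nt = 197.4 kips → 98.7 kips.
Bolt shear governs: 61.3 kips.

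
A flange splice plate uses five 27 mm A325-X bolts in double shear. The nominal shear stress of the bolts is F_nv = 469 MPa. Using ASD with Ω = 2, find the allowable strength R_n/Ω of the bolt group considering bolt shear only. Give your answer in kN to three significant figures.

A_b = π × 27² / 4 = 572.6 mm².
R_n = F_nv · A_b · n · n_s = 469 × 572.6 × 5 × 2 / 1000 = 2685 kN.
Allowable strength R_n/Ω = 2685 / 2 = 1340 kN.

1340 kN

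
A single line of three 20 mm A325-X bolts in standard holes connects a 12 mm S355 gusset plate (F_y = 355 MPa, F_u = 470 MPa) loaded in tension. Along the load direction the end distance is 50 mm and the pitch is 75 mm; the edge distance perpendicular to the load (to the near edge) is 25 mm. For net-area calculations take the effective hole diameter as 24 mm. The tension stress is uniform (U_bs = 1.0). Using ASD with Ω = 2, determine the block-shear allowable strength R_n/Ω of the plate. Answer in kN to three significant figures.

274 kN

Shear plane L_v = 50 + 2·75 = 200 mm; A_gv = 200 × 12 = 2400 mm².
A_nv = (200 − 2.5·24) × 12 = 1680 mm².
A_nt = (25 − 0.5·24) × 12 = 156 mm².
0.6 F_u A_nv = 473.8 kN; 0.6 F_y A_gv = 511.2 kN → shear rupture governs the shear term.
R_n = 473.8 + 1.0 × 470 × 156 / 1000 = 547.1 kN.
Allowable strength R_n/Ω = 547.1 / 2 = 274 kN.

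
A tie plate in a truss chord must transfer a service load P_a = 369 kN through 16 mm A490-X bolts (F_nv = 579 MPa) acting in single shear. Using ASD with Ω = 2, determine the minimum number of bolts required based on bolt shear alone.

7 bolts

A_b = π·16²/4 = 201.1 mm².
Per-bolt allowable strength R_n/Ω = 579 × 201.1 × 1 / 1000 / 2 = 58.21 kN.
n ≥ 369 / 58.21 = 6.339 → use 7 bolts.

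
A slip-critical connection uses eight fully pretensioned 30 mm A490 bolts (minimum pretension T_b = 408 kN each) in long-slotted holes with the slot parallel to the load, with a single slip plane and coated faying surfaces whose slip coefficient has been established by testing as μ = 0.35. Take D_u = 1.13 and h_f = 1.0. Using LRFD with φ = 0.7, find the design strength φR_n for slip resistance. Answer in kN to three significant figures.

R_n = μ · D_u · h_f · T_b · n_s · n_b = 0.35 × 1.13 × 1.0 × 408 × 1 × 8 = 1291 kN.
Design strength φR_n = 0.7 × 1291 = 904 kN.

904 kN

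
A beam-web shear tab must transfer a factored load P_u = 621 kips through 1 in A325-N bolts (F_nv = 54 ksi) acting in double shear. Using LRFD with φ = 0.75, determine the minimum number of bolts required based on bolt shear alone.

10 bolts

A_b = π·1²/4 = 0.7854 in².
Per-bolt design strength φR_n = 0.75 × 54 × 0.7854 × 2 = 63.62 kips.
n ≥ 621 / 63.62 = 9.762 → use 10 bolts.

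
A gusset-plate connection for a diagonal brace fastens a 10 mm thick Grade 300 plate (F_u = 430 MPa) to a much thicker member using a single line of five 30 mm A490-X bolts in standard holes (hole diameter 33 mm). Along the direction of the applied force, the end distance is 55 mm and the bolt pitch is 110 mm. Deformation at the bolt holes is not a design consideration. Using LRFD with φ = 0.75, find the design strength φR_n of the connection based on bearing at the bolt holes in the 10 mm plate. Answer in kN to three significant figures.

Per bolt r_n = 1.5 l_c t F_u ≤ 3.0 d t F_u; upper limit = 3.0 × 30 × 10 × 430 / 1000 = 387 kN.
Edge bolt: l_c = 55 − 33/2 = 38.5 mm → 1.5 × 38.5 × 10 × 430 / 1000 = 248.3 → r_n = 248.3 kN.
Interior bolts: l_c = 110 − 33 = 77 mm → 1.5 × 77 × 10 × 430 / 1000 = 496.7 → r_n = 387 kN.
R_n = 1 × 248.3 + 4 × 387 = 1796 kN.
Design strength φR_n = 0.75 × 1796 = 1350 kN.

1350 kN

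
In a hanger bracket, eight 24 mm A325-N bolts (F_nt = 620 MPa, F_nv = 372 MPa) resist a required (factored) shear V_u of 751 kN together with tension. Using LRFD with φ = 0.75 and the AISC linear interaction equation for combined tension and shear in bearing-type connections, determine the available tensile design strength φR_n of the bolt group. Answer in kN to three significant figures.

936 kN

A_b = π·24²/4 = 452.4 mm²; f_rv = 751 × 1000 / (8 × 452.4) = 207.5 MPa.
F'_nt = 1.3 F_nt − (F_nt / φF_nv) f_rv = 1.3·620 − (620/(0.75·372))·207.5 = 344.9 MPa, capped at F_nt → F'_nt = 344.9 MPa.
R_n = F'_nt · A_b · n = 344.9 × 452.4 × 8 / 1000 = 1248 kN.
Design strength φR_n = 0.75 × 1248 = 936 kN.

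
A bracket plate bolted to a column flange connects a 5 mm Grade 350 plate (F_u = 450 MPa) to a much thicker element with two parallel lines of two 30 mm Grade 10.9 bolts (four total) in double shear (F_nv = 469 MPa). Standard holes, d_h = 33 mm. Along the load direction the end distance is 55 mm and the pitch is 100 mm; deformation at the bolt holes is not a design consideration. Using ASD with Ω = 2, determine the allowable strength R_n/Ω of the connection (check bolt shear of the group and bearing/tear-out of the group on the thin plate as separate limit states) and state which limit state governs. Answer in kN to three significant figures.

332 kN (bearing governs)

Bolt shear: A_b = π·30²/4 = 706.9 mm²; R_n = 469 × 706.9 × 4 × 2 / 1000 = 2652 kN → 2652 / 2 = 1330 kN.
Bearing (1.5 l_c t F_u ≤ 3.0 d t F_u): upper limit = 3.0·30·5·450 / 1000 = 202.5 kN.
  Edge l_c = 55 − 33/2 = 38.5 → r_n = 129.9 kN; interior l_c = 100 − 33 = 67 → r_n = 202.5 kN.
  R_n,bearing = 2·129.9 + 2·202.5 = 664.9 kN → 664.9 / 2 = 332 kN.
Bearing governs: 332 kN.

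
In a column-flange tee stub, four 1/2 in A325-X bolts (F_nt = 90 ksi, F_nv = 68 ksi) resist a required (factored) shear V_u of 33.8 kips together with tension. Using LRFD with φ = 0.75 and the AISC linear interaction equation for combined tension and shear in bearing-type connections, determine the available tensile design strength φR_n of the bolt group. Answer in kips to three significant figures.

A_b = π·0.5²/4 = 0.1963 in²; f_rv = 33.8 / (4 × 0.1963) = 43.04 ksi.
F'_nt = 1.3 F_nt − (F_nt / φF_nv) f_rv = 1.3·90 − (90/(0.75·68))·43.04 = 41.06 ksi, capped at F_nt → F'_nt = 41.06 ksi.
R_n = F'_nt · A_b · n = 41.06 × 0.1963 × 4 = 32.24 kips.
Design strength φR_n = 0.75 × 32.24 = 24.2 kips.

24.2 kips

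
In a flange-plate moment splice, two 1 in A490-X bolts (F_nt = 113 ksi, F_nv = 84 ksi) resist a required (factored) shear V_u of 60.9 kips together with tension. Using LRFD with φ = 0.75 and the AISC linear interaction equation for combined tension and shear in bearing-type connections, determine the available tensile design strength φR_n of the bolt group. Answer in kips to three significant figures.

A_b = π·1²/4 = 0.7854 in²; f_rv = 60.9 / (2 × 0.7854) = 38.77 ksi.
F'_nt = 1.3 F_nt − (F_nt / φF_nv) f_rv = 1.3·113 − (113/(0.75·84))·38.77 = 77.36 ksi, capped at F_nt → F'_nt = 77.36 ksi.
R_n = F'_nt · A_b · n = 77.36 × 0.7854 × 2 = 121.5 kips.
Design strength φR_n = 0.75 × 121.5 = 91.1 kips.

91.1 kips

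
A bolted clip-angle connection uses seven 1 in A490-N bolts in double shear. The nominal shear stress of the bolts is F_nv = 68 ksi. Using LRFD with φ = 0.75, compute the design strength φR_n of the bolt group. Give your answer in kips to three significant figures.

561 kips

A_b = π × 1² / 4 = 0.7854 in².
R_n = F_nv · A_b · n · n_s = 68 × 0.7854 × 7 × 2 = 747.7 kips.
Design strength φR_n = 0.75 × 747.7 = 561 kips.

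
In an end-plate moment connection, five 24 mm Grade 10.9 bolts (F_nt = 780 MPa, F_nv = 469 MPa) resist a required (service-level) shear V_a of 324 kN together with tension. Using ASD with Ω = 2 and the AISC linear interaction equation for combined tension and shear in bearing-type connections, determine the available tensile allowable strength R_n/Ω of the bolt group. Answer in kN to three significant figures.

608 kN

A_b = π·24²/4 = 452.4 mm²; f_rv = 324 × 1000 / (5 × 452.4) = 143.2 MPa.
F'_nt = 1.3 F_nt − (Ω F_nt / F_nv) f_rv = 1.3·780 − (2·780/469)·143.2 = 537.6 MPa, capped at F_nt → F'_nt = 537.6 MPa.
R_n = F'_nt · A_b · n = 537.6 × 452.4 × 5 / 1000 = 1216 kN.
Allowable strength R_n/Ω = 1216 / 2 = 608 kN.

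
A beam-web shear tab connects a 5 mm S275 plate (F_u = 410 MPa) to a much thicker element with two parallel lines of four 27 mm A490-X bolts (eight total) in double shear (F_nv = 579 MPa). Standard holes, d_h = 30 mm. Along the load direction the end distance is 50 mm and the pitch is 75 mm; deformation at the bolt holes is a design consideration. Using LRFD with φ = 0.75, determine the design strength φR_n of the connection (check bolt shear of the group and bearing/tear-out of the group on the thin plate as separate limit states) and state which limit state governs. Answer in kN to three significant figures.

Bolt shear: A_b = π·27²/4 = 572.6 mm²; R_n = 579 × 572.6 × 8 × 2 / 1000 = 5304 kN → 0.75 × 5304 = 3980 kN.
Bearing (1.2 l_c t F_u ≤ 2.4 d t F_u): upper limit = 2.4·27·5·410 / 1000 = 132.8 kN.
  Edge l_c = 50 − 30/2 = 35 → r_n = 86.1 kN; interior l_c = 75 − 30 = 45 → r_n = 110.7 kN.
  R_n,bearing = 2·86.1 + 6·110.7 = 836.4 kN → 0.75 × 836.4 = 627 kN.
Bearing governs: 627 kN.

627 kN (bearing governs)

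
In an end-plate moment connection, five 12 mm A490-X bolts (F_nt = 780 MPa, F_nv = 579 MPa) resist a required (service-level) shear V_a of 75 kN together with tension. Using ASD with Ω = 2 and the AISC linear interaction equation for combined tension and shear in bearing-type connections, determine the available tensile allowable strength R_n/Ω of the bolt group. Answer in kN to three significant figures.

A_b = π·12²/4 = 113.1 mm²; f_rv = 75 × 1000 / (5 × 113.1) = 132.6 MPa.
F'_nt = 1.3 F_nt − (Ω F_nt / F_nv) f_rv = 1.3·780 − (2·780/579)·132.6 = 656.7 MPa, capped at F_nt → F'_nt = 656.7 MPa.
R_n = F'_nt · A_b · n = 656.7 × 113.1 × 5 / 1000 = 371.3 kN.
Allowable strength R_n/Ω = 371.3 / 2 = 186 kN.

186 kN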